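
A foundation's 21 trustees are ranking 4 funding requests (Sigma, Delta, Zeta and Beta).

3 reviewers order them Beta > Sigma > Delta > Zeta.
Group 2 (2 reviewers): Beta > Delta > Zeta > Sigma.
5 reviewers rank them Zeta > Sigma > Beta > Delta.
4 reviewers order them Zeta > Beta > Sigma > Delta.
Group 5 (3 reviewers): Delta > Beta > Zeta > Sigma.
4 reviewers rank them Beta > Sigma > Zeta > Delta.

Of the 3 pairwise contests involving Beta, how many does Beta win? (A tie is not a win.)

Beta against each rival (21 reviewers):
Beta–Sigma: Beta 16–5.
Beta vs Delta: Beta preferred on 3+2+5+4+4 = 18 ballots; Beta wins 18–3.
Beta vs Zeta: Beta is ranked higher on 3+2+3+4 = 12 ballots, Zeta on 9. Beta wins 12–9.
Beta beats Sigma, Delta, Zeta — 3 pairwise wins.

3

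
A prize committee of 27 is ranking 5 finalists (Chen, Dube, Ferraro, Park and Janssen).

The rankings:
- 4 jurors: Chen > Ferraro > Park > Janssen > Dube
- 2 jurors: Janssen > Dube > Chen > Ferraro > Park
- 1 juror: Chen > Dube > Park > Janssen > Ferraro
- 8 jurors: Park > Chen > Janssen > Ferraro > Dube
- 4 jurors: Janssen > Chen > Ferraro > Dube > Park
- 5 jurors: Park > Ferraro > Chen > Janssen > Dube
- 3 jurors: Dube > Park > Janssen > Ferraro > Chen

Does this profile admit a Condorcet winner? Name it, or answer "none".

Head-to-head results (27 jurors):
Chen vs Dube: Chen is ranked higher on 4+1+8+4+5 = 22 ballots, Dube on 5. Chen wins 22–5.
Chen vs Ferraro: Chen wins 19–8.
Chen vs Park: Park wins 16–11.
Chen–Janssen: Chen 18–9.
Dube–Ferraro: Ferraro 21–6.
Dube–Park: Park 17–10.
Dube–Janssen: Janssen 23–4.
Ferraro vs Park: Park, 17–10.
Ferraro vs Janssen: 4+5 = 9 for Ferraro, 18 for Janssen — Janssen by 18–9.
Park vs Janssen: Park wins 21–6.
Park beats each of Chen, Dube, Ferraro, Janssen — Park is the Condorcet winner.

Park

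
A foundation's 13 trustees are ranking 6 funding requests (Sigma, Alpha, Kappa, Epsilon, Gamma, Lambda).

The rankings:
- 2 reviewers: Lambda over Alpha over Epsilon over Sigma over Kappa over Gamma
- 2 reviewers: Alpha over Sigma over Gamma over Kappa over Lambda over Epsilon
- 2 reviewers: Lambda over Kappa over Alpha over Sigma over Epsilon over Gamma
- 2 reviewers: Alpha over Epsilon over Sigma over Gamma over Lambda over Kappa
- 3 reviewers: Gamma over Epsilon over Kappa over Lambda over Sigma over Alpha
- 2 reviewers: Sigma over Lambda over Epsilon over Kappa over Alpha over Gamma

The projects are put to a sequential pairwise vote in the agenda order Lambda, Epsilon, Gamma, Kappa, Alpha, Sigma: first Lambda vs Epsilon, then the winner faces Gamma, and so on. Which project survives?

Alpha

Round 1: Lambda vs Epsilon — 8–5, Lambda advances.
Round 2: Lambda vs Gamma — 6–7, Gamma advances.
Round 3: Gamma vs Kappa — 7–6, Gamma advances.
Round 4: Gamma vs Alpha — 3–10, Alpha advances.
Round 5: Alpha vs Sigma — 8–5, Alpha advances.
The agenda winner is Alpha.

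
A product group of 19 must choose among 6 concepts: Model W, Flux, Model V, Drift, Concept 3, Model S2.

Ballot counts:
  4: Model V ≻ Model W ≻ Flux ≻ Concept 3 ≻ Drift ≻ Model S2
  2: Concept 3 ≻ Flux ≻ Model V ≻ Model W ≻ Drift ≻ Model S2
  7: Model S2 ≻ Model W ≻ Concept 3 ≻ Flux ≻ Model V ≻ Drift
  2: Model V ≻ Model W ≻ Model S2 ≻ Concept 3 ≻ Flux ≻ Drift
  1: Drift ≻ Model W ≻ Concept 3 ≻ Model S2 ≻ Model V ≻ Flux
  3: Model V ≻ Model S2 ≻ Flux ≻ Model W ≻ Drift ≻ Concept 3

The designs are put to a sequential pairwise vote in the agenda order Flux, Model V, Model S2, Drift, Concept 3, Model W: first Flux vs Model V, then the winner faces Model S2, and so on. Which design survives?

Round 1: Flux vs Model V — 9–10, Model V advances.
Round 2: Model V vs Model S2 — 11–8, Model V advances.
Round 3: Model V vs Drift — 18–1, Model V advances.
Round 4: Model V vs Concept 3 — 9–10, Concept 3 advances.
Round 5: Concept 3 vs Model W — 2–17, Model W advances.
Model W survives the agenda.

Model W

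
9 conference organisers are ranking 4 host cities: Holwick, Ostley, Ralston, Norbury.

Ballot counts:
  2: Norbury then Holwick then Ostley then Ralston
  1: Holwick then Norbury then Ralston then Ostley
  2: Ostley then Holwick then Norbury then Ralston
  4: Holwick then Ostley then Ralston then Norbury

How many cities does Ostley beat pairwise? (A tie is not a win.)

Ostley against each rival (9 organisers):
Ostley vs Holwick: Holwick, 7–2.
Ostley vs Ralston: Ostley preferred on 2+2+4 = 8 ballots; Ostley wins 8–1.
Ostley vs Norbury: Ostley wins 6–3.
Ostley beats Ralston, Norbury; loses to Holwick — 2 pairwise wins.

2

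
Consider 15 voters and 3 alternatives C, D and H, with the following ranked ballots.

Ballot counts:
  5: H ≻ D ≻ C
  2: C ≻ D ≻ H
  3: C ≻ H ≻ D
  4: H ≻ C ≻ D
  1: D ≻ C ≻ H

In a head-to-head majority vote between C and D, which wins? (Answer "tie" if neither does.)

C

Ballots ranking C above D: 2 + 3 + 4 = 9.
Ballots ranking D above C: 15 − 9 = 6.
C wins the head-to-head 9–6.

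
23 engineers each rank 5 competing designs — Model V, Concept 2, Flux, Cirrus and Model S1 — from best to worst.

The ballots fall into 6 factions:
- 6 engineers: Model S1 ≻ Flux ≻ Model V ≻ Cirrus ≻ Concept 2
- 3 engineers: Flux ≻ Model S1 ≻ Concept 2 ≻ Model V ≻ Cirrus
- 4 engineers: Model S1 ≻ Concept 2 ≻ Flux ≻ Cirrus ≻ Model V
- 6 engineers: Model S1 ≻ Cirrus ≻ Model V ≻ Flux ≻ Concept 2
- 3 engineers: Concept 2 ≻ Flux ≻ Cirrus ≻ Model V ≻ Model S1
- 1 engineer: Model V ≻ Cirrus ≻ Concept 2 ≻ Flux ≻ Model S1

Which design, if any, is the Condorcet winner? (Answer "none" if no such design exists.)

Model S1

Check each pair by majority over 23 ballots:
Model V–Concept 2: Model V 13–10.
Model V vs Flux: Flux wins 16–7.
Model V–Cirrus: Cirrus 13–10.
Model V vs Model S1: Model S1 wins 19–4.
Concept 2–Flux: Flux 15–8.
Concept 2–Cirrus: Cirrus 13–10.
Concept 2 vs Model S1: Model S1 wins 19–4.
Flux vs Cirrus: Flux wins 16–7.
Flux vs Model S1: Model S1 wins 16–7.
Cirrus–Model S1: Model S1 19–4.
Model S1 wins every pairwise contest, so Model S1 is the Condorcet winner.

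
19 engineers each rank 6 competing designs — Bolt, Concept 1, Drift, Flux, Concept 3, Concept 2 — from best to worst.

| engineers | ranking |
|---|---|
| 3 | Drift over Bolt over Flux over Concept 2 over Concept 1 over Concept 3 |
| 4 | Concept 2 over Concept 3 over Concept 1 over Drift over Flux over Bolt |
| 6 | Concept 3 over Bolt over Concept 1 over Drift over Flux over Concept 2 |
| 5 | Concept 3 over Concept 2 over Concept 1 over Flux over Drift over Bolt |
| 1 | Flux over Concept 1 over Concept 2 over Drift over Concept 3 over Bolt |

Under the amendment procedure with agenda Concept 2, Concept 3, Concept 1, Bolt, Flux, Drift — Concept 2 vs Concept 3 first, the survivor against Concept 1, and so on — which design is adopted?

Concept 3

Round 1: Concept 2 vs Concept 3 — 8–11, Concept 3 advances.
Round 2: Concept 3 vs Concept 1 — 15–4, Concept 3 advances.
Round 3: Concept 3 vs Bolt — 16–3, Concept 3 advances.
Round 4: Concept 3 vs Flux — 15–4, Concept 3 advances.
Round 5: Concept 3 vs Drift — 15–4, Concept 3 advances.
The agenda winner is Concept 3.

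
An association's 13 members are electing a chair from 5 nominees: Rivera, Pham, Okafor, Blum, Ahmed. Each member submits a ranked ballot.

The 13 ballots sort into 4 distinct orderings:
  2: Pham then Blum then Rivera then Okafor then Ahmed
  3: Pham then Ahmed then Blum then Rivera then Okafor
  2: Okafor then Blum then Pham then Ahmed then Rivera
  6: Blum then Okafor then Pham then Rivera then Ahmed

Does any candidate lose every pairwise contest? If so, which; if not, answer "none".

Head-to-head results (13 voters):
Rivera vs Pham: Pham wins 13–0.
Rivera vs Okafor: Rivera is ranked higher on 2+3 = 5 ballots, Okafor on 8. Okafor wins 8–5.
Rivera vs Blum: 0 for Rivera, 13 for Blum — Blum by 13–0.
Rivera vs Ahmed: Rivera, 8–5.
Pham vs Okafor: Pham is ranked higher on 2+3 = 5 ballots, Okafor on 8. Okafor wins 8–5.
Pham vs Blum: Pham preferred on 2+3 = 5 ballots; Blum wins 8–5.
Pham vs Ahmed: Pham is ranked higher on 2+3+2+6 = 13 ballots, Ahmed on 0. Pham wins 13–0.
Okafor vs Blum: Okafor is ranked higher on 2 ballots, Blum on 11. Blum wins 11–2.
Okafor–Ahmed: Okafor 10–3.
Blum vs Ahmed: Blum is ranked higher on 2+2+6 = 10 ballots, Ahmed on 3. Blum wins 10–3.
Only Ahmed has no wins; Ahmed is the Condorcet loser.

Ahmed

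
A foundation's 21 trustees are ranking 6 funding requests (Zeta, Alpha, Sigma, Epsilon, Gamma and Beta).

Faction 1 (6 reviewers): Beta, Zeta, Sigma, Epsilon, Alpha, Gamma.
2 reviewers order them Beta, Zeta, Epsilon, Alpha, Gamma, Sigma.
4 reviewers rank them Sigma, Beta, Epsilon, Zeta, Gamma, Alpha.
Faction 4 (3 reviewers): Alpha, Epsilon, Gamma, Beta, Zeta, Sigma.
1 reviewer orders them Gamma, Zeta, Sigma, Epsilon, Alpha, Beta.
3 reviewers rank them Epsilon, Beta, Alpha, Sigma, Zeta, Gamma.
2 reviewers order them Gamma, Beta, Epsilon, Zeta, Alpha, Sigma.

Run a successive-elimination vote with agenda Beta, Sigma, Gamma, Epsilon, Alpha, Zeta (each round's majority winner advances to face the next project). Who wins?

Beta

Round 1: Beta vs Sigma — 16–5, Beta advances.
Round 2: Beta vs Gamma — 15–6, Beta advances.
Round 3: Beta vs Epsilon — 14–7, Beta advances.
Round 4: Beta vs Alpha — 17–4, Beta advances.
Round 5: Beta vs Zeta — 20–1, Beta advances.
Beta survives the agenda.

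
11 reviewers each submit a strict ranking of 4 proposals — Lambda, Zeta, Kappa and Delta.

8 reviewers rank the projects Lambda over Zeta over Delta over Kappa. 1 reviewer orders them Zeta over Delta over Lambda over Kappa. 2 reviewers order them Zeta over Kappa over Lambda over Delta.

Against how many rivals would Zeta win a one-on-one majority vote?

2

Zeta against each rival (11 reviewers):
Zeta vs Lambda: 3 to 8, Lambda.
Zeta vs Kappa: Zeta, 11–0.
Zeta vs Delta: Zeta preferred on 8+1+2 = 11 ballots; Zeta wins 11–0.
Zeta beats Kappa, Delta; loses to Lambda — 2 pairwise wins.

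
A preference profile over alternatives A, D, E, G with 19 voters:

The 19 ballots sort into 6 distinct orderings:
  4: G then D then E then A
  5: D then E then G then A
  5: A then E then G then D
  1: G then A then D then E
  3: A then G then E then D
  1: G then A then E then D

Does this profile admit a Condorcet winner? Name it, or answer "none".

Pairwise majorities:
A vs D: A preferred on 5+1+3+1 = 10 ballots; A wins 10–9.
A vs E: 5+1+3+1 = 10 for A, 9 for E — A by 10–9.
A vs G: A preferred on 5+3 = 8 ballots; G wins 11–8.
D vs E: 10 to 9, D.
D vs G: 5 for D, 14 for G — G by 14–5.
E vs G: E is ranked higher on 5+5 = 10 ballots, G on 9. E wins 10–9.
Every alternative loses at least once (A loses to G; D loses to A; E loses to A; G loses to E). The majority relation contains the cycle A > E > G > A, so there is no Condorcet winner.

none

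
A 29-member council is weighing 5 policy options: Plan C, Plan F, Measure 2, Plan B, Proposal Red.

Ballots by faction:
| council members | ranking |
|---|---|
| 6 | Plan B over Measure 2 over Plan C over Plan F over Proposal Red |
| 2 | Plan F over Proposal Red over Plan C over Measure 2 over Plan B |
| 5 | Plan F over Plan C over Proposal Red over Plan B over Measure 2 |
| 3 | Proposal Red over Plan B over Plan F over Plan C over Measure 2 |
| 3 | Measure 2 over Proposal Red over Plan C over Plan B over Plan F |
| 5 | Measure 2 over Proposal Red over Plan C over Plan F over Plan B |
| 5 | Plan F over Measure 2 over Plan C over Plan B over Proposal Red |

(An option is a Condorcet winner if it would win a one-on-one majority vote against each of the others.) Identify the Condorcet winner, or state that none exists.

Plan F

Check each pair by majority over 29 ballots:
Plan C vs Plan F: 14 to 15, Plan F.
Plan C vs Measure 2: 10 to 19, Measure 2.
Plan C vs Plan B: Plan C preferred on 2+5+3+5+5 = 20 ballots; Plan C wins 20–9.
Plan C vs Proposal Red: Plan C is ranked higher on 6+5+5 = 16 ballots, Proposal Red on 13. Plan C wins 16–13.
Plan F vs Measure 2: Plan F is ranked higher on 2+5+3+5 = 15 ballots, Measure 2 on 14. Plan F wins 15–14.
Plan F vs Plan B: Plan F is ranked higher on 2+5+5+5 = 17 ballots, Plan B on 12. Plan F wins 17–12.
Plan F vs Proposal Red: Plan F preferred on 6+2+5+5 = 18 ballots; Plan F wins 18–11.
Measure 2 vs Plan B: 15 to 14, Measure 2.
Measure 2 vs Proposal Red: Measure 2 is ranked higher on 6+3+5+5 = 19 ballots, Proposal Red on 10. Measure 2 wins 19–10.
Plan B vs Proposal Red: 6+5 = 11 for Plan B, 18 for Proposal Red — Proposal Red by 18–11.
Plan F defeats every rival head-to-head and is the Condorcet winner.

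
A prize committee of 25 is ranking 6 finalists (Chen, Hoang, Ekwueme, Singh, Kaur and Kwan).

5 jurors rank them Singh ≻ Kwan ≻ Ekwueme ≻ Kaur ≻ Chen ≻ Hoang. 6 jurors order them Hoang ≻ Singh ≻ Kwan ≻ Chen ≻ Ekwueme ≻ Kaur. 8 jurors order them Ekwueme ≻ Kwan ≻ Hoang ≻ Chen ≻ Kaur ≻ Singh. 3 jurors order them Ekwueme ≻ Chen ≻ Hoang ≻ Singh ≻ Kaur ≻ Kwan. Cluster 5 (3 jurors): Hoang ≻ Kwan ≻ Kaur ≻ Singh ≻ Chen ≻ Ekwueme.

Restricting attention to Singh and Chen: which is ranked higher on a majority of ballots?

Singh

Ballots ranking Singh above Chen: 5 + 6 + 3 = 14.
Ballots ranking Chen above Singh: 25 − 14 = 11.
Singh wins the head-to-head 14–11.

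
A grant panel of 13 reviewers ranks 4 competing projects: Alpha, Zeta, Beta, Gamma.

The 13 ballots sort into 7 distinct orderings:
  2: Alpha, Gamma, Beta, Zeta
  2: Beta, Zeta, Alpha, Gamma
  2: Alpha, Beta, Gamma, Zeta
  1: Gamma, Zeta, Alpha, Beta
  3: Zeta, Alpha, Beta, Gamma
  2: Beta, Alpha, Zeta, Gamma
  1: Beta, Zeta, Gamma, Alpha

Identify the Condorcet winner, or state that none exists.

none

Check each pair by majority over 13 ballots:
Alpha–Zeta: Zeta 7–6.
Alpha vs Beta: Alpha, 8–5.
Alpha vs Gamma: Alpha wins 11–2.
Zeta vs Beta: Beta wins 9–4.
Zeta–Gamma: Zeta 8–5.
Beta–Gamma: Beta 10–3.
Each project drops at least one matchup (Alpha loses to Zeta; Zeta loses to Beta; Beta loses to Alpha; Gamma loses to Alpha); the cycle Alpha beats Beta beats Zeta beats Alpha rules out a Condorcet winner.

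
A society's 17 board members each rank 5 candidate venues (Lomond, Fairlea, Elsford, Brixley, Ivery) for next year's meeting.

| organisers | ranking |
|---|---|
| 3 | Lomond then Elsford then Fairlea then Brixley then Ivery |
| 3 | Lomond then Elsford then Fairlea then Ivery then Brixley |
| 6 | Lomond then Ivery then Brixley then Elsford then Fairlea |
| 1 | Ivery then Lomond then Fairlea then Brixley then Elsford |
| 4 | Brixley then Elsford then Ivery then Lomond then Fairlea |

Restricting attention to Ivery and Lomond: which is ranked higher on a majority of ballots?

Lomond

Ballots ranking Ivery above Lomond: 1 + 4 = 5.
Ballots ranking Lomond above Ivery: 17 − 5 = 12.
Lomond wins the head-to-head 12–5.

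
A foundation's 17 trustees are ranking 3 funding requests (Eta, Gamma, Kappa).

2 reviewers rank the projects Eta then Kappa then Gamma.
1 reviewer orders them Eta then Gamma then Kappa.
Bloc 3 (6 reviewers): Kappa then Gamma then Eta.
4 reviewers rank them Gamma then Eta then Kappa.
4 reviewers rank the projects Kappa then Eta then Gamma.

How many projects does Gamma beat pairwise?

Gamma against each rival (17 reviewers):
Gamma–Eta: Gamma 10–7.
Gamma–Kappa: Kappa 12–5.
Gamma beats Eta; loses to Kappa — 1 pairwise win.

1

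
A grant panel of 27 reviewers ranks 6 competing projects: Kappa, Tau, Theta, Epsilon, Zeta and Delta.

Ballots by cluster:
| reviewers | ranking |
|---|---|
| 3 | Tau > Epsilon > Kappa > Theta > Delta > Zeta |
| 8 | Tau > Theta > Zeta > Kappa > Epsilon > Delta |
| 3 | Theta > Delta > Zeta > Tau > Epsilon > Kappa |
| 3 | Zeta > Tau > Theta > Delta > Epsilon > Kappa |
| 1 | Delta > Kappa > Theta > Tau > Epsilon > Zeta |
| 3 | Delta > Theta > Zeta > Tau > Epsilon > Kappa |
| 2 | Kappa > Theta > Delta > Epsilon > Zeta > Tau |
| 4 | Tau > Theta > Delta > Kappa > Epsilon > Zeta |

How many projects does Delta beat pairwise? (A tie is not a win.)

3

Delta against each rival (27 reviewers):
Delta vs Kappa: Delta, 14–13.
Delta vs Tau: Tau wins 18–9.
Delta vs Theta: Delta preferred on 1+3 = 4 ballots; Theta wins 23–4.
Delta vs Epsilon: Delta preferred on 3+3+1+3+2+4 = 16 ballots; Delta wins 16–11.
Delta vs Zeta: Delta wins 16–11.
Delta beats Kappa, Epsilon, Zeta; loses to Tau, Theta — 3 pairwise wins.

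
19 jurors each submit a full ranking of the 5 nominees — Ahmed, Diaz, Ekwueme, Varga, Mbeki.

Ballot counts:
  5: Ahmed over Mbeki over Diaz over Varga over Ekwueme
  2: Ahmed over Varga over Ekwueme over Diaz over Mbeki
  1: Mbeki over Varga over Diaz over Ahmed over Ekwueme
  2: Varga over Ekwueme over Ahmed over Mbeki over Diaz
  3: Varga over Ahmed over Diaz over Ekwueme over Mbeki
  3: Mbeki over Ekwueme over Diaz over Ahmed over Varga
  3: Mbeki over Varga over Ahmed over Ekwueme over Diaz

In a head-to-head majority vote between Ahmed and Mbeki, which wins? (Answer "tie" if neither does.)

Ballots ranking Ahmed above Mbeki: 5 + 2 + 2 + 3 = 12.
Ballots ranking Mbeki above Ahmed: 19 − 12 = 7.
Ahmed wins the head-to-head 12–7.

Ahmed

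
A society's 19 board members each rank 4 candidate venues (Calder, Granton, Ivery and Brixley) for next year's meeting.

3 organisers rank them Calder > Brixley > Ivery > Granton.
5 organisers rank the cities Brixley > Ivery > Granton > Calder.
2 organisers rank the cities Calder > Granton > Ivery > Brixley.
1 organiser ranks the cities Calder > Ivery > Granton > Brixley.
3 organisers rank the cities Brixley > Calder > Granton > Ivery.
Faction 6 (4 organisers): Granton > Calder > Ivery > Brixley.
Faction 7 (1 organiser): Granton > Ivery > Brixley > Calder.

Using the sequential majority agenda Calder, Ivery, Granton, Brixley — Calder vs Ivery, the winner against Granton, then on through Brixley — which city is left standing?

Round 1: Calder vs Ivery — 13–6, Calder advances.
Round 2: Calder vs Granton — 9–10, Granton advances.
Round 3: Granton vs Brixley — 8–11, Brixley advances.
Brixley survives the agenda.

Brixley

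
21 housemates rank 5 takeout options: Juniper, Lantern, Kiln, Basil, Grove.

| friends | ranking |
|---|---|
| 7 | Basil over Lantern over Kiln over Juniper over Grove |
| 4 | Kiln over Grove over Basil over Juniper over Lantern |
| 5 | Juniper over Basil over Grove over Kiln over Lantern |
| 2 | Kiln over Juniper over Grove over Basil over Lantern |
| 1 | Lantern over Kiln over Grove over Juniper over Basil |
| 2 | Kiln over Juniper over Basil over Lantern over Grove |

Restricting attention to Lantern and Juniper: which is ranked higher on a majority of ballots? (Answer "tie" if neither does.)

Juniper

Ballots ranking Lantern above Juniper: 7 + 1 = 8.
Ballots ranking Juniper above Lantern: 21 − 8 = 13.
Juniper wins the head-to-head 13–8.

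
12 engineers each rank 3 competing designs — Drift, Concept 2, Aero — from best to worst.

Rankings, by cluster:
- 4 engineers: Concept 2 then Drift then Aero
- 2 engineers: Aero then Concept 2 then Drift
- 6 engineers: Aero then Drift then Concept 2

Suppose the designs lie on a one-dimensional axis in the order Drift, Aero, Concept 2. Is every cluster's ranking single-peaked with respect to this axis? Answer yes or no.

Axis positions: Drift=1, Aero=2, Concept 2=3.
Cluster 1: ranking walks positions 3-1-2; Drift is ranked above Aero even though Aero lies between Drift and the peak Concept 2 on the axis — preferences dip and rise again. Not single-peaked.
Cluster 2 (peak Aero at position 2): ranking walks positions 2-3-1, expanding outward from the peak — single-peaked.
Cluster 3 (peak Aero at position 2): ranking walks positions 2-1-3, expanding outward from the peak — single-peaked.
Cluster 1 violates single-peakedness, so the profile is not single-peaked on this axis.

no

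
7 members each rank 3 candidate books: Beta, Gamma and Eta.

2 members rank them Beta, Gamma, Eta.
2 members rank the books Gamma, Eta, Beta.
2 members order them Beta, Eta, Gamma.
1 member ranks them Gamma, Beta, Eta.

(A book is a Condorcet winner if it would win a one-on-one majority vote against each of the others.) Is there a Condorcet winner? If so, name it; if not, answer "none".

Beta

Pairwise majorities:
Beta vs Gamma: 2+2 = 4 for Beta, 3 for Gamma — Beta by 4–3.
Beta vs Eta: 5 to 2, Beta.
Gamma vs Eta: Gamma preferred on 2+2+1 = 5 ballots; Gamma wins 5–2.
Beta wins every pairwise contest, so Beta is the Condorcet winner.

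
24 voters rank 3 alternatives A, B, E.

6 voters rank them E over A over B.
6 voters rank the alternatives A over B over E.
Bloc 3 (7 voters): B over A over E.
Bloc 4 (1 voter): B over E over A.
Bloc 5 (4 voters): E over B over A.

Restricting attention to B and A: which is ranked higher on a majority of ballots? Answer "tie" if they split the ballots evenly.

tie

Ballots ranking B above A: 7 + 1 + 4 = 12.
Ballots ranking A above B: 24 − 12 = 12.
12–12: the pair ties.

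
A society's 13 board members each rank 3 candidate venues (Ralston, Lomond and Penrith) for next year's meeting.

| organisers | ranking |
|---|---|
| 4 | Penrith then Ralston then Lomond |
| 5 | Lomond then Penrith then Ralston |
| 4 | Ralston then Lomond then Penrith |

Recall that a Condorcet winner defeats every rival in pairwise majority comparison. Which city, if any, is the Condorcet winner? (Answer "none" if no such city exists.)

none

Check each pair by majority over 13 ballots:
Ralston vs Lomond: Ralston wins 8–5.
Ralston vs Penrith: Penrith wins 9–4.
Lomond–Penrith: Lomond 9–4.
Every city loses at least once (Ralston loses to Penrith; Lomond loses to Ralston; Penrith loses to Lomond). The majority relation contains the cycle Ralston beats Lomond beats Penrith beats Ralston, so there is no Condorcet winner.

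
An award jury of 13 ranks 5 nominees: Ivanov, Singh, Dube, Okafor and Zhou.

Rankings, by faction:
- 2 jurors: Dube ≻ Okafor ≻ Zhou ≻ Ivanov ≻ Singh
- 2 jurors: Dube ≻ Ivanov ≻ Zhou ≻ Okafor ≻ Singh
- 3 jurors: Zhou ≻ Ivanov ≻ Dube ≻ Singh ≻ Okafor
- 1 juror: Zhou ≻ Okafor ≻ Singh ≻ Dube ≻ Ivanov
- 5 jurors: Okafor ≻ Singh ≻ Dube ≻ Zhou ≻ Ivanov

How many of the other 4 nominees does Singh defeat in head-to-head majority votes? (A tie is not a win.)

Singh against each rival (13 jurors):
Singh vs Ivanov: 1+5 = 6 for Singh, 7 for Ivanov — Ivanov by 7–6.
Singh vs Dube: Singh preferred on 1+5 = 6 ballots; Dube wins 7–6.
Singh vs Okafor: Singh is ranked higher on 3 ballots, Okafor on 10. Okafor wins 10–3.
Singh vs Zhou: 5 to 8, Zhou.
Singh beats no one; loses to Ivanov, Dube, Okafor, Zhou — 0 pairwise wins.

0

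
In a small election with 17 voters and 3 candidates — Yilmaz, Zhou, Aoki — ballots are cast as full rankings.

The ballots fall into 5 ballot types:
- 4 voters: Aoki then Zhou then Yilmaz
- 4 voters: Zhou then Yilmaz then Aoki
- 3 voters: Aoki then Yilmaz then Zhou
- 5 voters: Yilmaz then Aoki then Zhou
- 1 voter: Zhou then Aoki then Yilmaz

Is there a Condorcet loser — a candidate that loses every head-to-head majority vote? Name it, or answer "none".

Head-to-head results (17 voters):
Yilmaz vs Zhou: Zhou wins 9–8.
Yilmaz–Aoki: Yilmaz 9–8.
Zhou vs Aoki: 5 to 12, Aoki.
Each candidate has at least one pairwise win (Yilmaz beats Aoki; Zhou beats Yilmaz; Aoki beats Zhou) — no Condorcet loser.

none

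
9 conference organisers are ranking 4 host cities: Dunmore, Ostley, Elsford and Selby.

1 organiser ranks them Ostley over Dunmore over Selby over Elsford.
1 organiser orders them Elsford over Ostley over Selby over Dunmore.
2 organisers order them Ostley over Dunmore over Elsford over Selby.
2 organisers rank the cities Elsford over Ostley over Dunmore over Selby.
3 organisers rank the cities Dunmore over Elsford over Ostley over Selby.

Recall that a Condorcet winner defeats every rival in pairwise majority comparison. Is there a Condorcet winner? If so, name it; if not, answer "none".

Pairwise majorities:
Dunmore vs Ostley: Ostley wins 6–3.
Dunmore vs Elsford: Dunmore wins 6–3.
Dunmore vs Selby: Dunmore, 8–1.
Ostley vs Elsford: Elsford wins 6–3.
Ostley vs Selby: Ostley, 9–0.
Elsford–Selby: Elsford 8–1.
No city is unbeaten: Dunmore loses to Ostley; Ostley loses to Elsford; Elsford loses to Dunmore; Selby loses to Dunmore. In particular Dunmore > Elsford > Ostley > Dunmore is a majority cycle — no Condorcet winner exists.

none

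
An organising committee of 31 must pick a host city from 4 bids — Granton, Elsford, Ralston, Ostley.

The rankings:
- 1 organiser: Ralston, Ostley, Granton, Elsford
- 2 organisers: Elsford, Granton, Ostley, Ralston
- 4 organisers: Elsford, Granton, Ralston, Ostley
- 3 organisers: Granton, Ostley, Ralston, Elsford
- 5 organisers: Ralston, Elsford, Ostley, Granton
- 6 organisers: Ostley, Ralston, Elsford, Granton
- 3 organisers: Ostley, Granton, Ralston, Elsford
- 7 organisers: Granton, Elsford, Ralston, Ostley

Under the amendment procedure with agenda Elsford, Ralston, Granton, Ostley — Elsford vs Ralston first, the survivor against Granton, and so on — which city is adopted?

Round 1: Elsford vs Ralston — 13–18, Ralston advances.
Round 2: Ralston vs Granton — 12–19, Granton advances.
Round 3: Granton vs Ostley — 16–15, Granton advances.
The agenda winner is Granton.

Granton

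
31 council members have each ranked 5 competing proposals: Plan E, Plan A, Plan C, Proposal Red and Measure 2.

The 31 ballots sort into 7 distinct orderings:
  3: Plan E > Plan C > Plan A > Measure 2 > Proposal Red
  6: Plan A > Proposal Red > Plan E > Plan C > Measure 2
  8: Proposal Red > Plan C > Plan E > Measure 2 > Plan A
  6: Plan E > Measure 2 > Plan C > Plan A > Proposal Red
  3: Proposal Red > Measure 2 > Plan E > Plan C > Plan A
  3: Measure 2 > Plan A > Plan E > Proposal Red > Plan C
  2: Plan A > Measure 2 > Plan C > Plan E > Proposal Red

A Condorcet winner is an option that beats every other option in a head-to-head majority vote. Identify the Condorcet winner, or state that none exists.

none

Head-to-head results (31 council members):
Plan E vs Plan A: 20 to 11, Plan E.
Plan E vs Plan C: Plan E is ranked higher on 3+6+6+3+3 = 21 ballots, Plan C on 10. Plan E wins 21–10.
Plan E vs Proposal Red: 3+6+3+2 = 14 for Plan E, 17 for Proposal Red — Proposal Red by 17–14.
Plan E vs Measure 2: 3+6+8+6 = 23 for Plan E, 8 for Measure 2 — Plan E by 23–8.
Plan A vs Plan C: 6+3+2 = 11 for Plan A, 20 for Plan C — Plan C by 20–11.
Plan A vs Proposal Red: 20 to 11, Plan A.
Plan A vs Measure 2: Plan A preferred on 3+6+2 = 11 ballots; Measure 2 wins 20–11.
Plan C vs Proposal Red: Plan C preferred on 3+6+2 = 11 ballots; Proposal Red wins 20–11.
Plan C vs Measure 2: Plan C preferred on 3+6+8 = 17 ballots; Plan C wins 17–14.
Proposal Red vs Measure 2: Proposal Red is ranked higher on 6+8+3 = 17 ballots, Measure 2 on 14. Proposal Red wins 17–14.
No option is unbeaten: Plan E loses to Proposal Red; Plan A loses to Plan E; Plan C loses to Plan E; Proposal Red loses to Plan A; Measure 2 loses to Plan E. In particular Plan E beats Plan A beats Proposal Red beats Plan E is a majority cycle — no Condorcet winner exists.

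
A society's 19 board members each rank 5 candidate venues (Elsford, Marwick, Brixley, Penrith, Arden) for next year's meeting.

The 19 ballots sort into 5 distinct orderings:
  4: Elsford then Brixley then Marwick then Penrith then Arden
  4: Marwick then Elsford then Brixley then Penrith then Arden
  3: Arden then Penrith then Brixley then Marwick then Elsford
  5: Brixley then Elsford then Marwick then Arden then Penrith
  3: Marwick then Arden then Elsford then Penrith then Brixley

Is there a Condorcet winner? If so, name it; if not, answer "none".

Pairwise majorities:
Elsford vs Marwick: Marwick wins 10–9.
Elsford vs Brixley: Elsford is ranked higher on 4+4+3 = 11 ballots, Brixley on 8. Elsford wins 11–8.
Elsford vs Penrith: Elsford preferred on 4+4+5+3 = 16 ballots; Elsford wins 16–3.
Elsford vs Arden: Elsford is ranked higher on 4+4+5 = 13 ballots, Arden on 6. Elsford wins 13–6.
Marwick vs Brixley: Brixley, 12–7.
Marwick vs Penrith: Marwick preferred on 4+4+5+3 = 16 ballots; Marwick wins 16–3.
Marwick vs Arden: Marwick, 16–3.
Brixley vs Penrith: Brixley, 13–6.
Brixley vs Arden: 13 to 6, Brixley.
Penrith vs Arden: 8 to 11, Arden.
No city is unbeaten: Elsford loses to Marwick; Marwick loses to Brixley; Brixley loses to Elsford; Penrith loses to Elsford; Arden loses to Elsford. In particular Elsford beats Brixley beats Marwick beats Elsford is a majority cycle — no Condorcet winner exists.

none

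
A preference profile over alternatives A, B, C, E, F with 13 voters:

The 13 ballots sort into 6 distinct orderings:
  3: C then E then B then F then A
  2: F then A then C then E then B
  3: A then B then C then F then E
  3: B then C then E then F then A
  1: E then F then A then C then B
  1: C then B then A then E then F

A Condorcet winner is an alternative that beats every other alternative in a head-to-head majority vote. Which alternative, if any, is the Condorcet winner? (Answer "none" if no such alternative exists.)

C

Head-to-head results (13 voters):
A vs B: 2+3+1 = 6 for A, 7 for B — B by 7–6.
A vs C: 2+3+1 = 6 for A, 7 for C — C by 7–6.
A vs E: A is ranked higher on 2+3+1 = 6 ballots, E on 7. E wins 7–6.
A vs F: A is ranked higher on 3+1 = 4 ballots, F on 9. F wins 9–4.
B vs C: B preferred on 3+3 = 6 ballots; C wins 7–6.
B vs E: B is ranked higher on 3+3+1 = 7 ballots, E on 6. B wins 7–6.
B vs F: B is ranked higher on 3+3+3+1 = 10 ballots, F on 3. B wins 10–3.
C vs E: C preferred on 3+2+3+3+1 = 12 ballots; C wins 12–1.
C vs F: C preferred on 3+3+3+1 = 10 ballots; C wins 10–3.
E vs F: 3+3+1+1 = 8 for E, 5 for F — E by 8–5.
C wins every pairwise contest, so C is the Condorcet winner.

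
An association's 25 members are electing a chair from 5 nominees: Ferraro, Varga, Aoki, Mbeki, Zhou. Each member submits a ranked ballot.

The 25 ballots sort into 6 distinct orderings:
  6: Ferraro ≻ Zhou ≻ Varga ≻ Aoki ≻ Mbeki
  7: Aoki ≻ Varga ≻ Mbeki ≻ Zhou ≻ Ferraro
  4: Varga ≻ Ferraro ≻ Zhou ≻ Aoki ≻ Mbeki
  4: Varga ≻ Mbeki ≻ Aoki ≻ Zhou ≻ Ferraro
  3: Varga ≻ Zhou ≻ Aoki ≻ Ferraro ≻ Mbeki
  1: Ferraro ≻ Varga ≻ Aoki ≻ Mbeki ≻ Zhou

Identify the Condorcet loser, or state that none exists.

Mbeki

Head-to-head results (25 voters):
Ferraro vs Varga: Varga, 18–7.
Ferraro vs Aoki: 11 to 14, Aoki.
Ferraro vs Mbeki: Ferraro wins 14–11.
Ferraro vs Zhou: Ferraro preferred on 6+4+1 = 11 ballots; Zhou wins 14–11.
Varga–Aoki: Varga 18–7.
Varga vs Mbeki: Varga, 25–0.
Varga vs Zhou: Varga is ranked higher on 7+4+4+3+1 = 19 ballots, Zhou on 6. Varga wins 19–6.
Aoki vs Mbeki: Aoki wins 21–4.
Aoki vs Zhou: Aoki is ranked higher on 7+4+1 = 12 ballots, Zhou on 13. Zhou wins 13–12.
Mbeki vs Zhou: Mbeki is ranked higher on 7+4+1 = 12 ballots, Zhou on 13. Zhou wins 13–12.
Only Mbeki has no wins; Mbeki is the Condorcet loser.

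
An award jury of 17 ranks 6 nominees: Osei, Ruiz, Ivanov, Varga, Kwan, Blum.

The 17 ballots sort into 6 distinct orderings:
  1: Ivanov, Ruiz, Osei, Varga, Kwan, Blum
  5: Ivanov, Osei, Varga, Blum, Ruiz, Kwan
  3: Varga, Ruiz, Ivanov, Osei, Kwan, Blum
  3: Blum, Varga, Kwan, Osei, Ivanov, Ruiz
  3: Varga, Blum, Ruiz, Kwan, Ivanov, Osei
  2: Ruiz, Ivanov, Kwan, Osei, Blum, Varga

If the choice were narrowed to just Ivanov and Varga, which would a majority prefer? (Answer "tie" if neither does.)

Varga

Ballots ranking Ivanov above Varga: 1 + 5 + 2 = 8.
Ballots ranking Varga above Ivanov: 17 − 8 = 9.
Varga wins the head-to-head 9–8.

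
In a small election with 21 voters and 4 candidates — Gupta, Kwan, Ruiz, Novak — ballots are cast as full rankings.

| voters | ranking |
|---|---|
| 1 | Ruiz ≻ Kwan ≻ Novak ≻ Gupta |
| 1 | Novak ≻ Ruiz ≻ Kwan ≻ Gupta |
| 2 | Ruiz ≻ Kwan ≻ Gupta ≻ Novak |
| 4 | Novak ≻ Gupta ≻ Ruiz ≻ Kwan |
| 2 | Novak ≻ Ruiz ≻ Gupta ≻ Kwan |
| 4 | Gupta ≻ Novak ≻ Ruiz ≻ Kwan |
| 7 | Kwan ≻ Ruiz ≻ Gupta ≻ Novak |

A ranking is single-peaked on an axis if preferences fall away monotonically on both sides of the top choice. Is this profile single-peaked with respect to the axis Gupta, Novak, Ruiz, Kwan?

Axis positions: Gupta=1, Novak=2, Ruiz=3, Kwan=4.
Faction 1 (peak Ruiz at position 3): ranking walks positions 3-4-2-1, expanding outward from the peak — single-peaked.
Faction 2 (peak Novak at position 2): ranking walks positions 2-3-4-1, expanding outward from the peak — single-peaked.
Faction 3: ranking walks positions 3-4-1-2; Gupta is ranked above Novak even though Novak lies between Gupta and the peak Ruiz on the axis — preferences dip and rise again. Not single-peaked.
Faction 4 (peak Novak at position 2): ranking walks positions 2-1-3-4, expanding outward from the peak — single-peaked.
Faction 5 (peak Novak at position 2): ranking walks positions 2-3-1-4, expanding outward from the peak — single-peaked.
Faction 6 (peak Gupta at position 1): ranking walks positions 1-2-3-4, expanding outward from the peak — single-peaked.
Faction 7: ranking walks positions 4-3-1-2; Gupta is ranked above Novak even though Novak lies between Gupta and the peak Kwan on the axis — preferences dip and rise again. Not single-peaked.
Faction 3 violates single-peakedness, so the profile is not single-peaked on this axis.

no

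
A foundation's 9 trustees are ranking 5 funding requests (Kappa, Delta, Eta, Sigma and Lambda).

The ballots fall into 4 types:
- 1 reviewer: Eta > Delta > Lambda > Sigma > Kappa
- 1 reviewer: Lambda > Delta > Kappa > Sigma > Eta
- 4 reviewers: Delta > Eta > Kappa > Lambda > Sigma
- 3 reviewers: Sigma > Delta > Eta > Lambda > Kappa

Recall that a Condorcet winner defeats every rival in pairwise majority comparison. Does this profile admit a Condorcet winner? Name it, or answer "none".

Pairwise majorities:
Kappa–Delta: Delta 9–0.
Kappa vs Eta: Eta, 8–1.
Kappa vs Sigma: Kappa wins 5–4.
Kappa vs Lambda: Lambda wins 5–4.
Delta–Eta: Delta 8–1.
Delta–Sigma: Delta 6–3.
Delta vs Lambda: Delta wins 8–1.
Eta–Sigma: Eta 5–4.
Eta–Lambda: Eta 8–1.
Sigma–Lambda: Lambda 6–3.
Only Delta has no losses; Delta is the Condorcet winner.

Delta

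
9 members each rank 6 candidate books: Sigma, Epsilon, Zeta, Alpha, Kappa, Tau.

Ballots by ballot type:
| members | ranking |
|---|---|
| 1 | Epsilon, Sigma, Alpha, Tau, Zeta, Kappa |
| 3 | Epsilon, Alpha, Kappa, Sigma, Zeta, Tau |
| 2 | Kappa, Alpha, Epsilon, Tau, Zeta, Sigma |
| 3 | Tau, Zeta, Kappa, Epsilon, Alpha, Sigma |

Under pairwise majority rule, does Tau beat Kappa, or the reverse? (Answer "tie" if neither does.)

Ballots ranking Tau above Kappa: 1 + 3 = 4.
Ballots ranking Kappa above Tau: 9 − 4 = 5.
Kappa wins the head-to-head 5–4.

Kappa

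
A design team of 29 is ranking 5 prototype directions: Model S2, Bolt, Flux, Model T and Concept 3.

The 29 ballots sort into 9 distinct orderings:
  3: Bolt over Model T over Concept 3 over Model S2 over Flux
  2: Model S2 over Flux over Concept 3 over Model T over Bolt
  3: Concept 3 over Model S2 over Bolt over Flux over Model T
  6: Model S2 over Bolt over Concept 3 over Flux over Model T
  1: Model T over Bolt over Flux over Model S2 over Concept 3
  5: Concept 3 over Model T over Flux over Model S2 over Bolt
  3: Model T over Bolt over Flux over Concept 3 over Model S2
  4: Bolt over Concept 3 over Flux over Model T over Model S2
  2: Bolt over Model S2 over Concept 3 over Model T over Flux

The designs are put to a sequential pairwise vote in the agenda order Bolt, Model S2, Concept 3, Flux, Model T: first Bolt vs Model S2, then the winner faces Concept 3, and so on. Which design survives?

Concept 3

Round 1: Bolt vs Model S2 — 13–16, Model S2 advances.
Round 2: Model S2 vs Concept 3 — 11–18, Concept 3 advances.
Round 3: Concept 3 vs Flux — 23–6, Concept 3 advances.
Round 4: Concept 3 vs Model T — 22–7, Concept 3 advances.
Concept 3 survives the agenda.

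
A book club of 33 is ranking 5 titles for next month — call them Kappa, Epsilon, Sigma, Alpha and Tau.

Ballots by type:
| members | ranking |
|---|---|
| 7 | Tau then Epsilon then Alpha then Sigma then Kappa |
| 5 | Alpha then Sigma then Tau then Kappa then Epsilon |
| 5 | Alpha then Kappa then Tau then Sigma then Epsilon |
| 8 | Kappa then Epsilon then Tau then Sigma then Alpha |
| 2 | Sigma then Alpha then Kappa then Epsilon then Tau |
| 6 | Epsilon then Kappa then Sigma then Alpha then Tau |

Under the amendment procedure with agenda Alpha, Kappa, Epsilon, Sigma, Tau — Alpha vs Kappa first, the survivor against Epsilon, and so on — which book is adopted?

Tau

Round 1: Alpha vs Kappa — 19–14, Alpha advances.
Round 2: Alpha vs Epsilon — 12–21, Epsilon advances.
Round 3: Epsilon vs Sigma — 21–12, Epsilon advances.
Round 4: Epsilon vs Tau — 16–17, Tau advances.
Tau survives the agenda.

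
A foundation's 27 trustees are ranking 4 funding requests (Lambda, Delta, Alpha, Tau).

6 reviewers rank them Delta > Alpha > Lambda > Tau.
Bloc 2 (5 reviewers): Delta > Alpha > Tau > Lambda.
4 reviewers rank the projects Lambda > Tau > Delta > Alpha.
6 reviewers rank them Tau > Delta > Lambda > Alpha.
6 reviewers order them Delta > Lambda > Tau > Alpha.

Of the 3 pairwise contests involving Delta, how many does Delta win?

Delta against each rival (27 reviewers):
Delta vs Lambda: Delta, 23–4.
Delta vs Alpha: 6+5+4+6+6 = 27 for Delta, 0 for Alpha — Delta by 27–0.
Delta vs Tau: 17 to 10, Delta.
Delta beats Lambda, Alpha, Tau — 3 pairwise wins.

3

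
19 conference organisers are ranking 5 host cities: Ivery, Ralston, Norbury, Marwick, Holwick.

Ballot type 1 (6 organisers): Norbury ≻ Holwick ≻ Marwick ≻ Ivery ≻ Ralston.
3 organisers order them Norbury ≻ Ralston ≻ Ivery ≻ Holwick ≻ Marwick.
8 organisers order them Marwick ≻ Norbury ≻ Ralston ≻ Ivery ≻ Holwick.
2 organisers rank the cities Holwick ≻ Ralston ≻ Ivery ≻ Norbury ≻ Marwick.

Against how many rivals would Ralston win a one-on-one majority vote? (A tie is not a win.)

2

Ralston against each rival (19 organisers):
Ralston vs Ivery: Ralston is ranked higher on 3+8+2 = 13 ballots, Ivery on 6. Ralston wins 13–6.
Ralston vs Norbury: 2 for Ralston, 17 for Norbury — Norbury by 17–2.
Ralston vs Marwick: Ralston is ranked higher on 3+2 = 5 ballots, Marwick on 14. Marwick wins 14–5.
Ralston vs Holwick: 11 to 8, Ralston.
Ralston beats Ivery, Holwick; loses to Norbury, Marwick — 2 pairwise wins.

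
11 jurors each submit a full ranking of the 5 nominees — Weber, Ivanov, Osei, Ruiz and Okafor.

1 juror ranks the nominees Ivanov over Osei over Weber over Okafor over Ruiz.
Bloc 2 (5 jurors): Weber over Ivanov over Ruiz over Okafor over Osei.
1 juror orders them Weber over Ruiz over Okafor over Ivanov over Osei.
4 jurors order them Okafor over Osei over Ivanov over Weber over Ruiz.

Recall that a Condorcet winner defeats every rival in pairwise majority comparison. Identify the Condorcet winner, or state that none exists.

Pairwise majorities:
Weber vs Ivanov: 5+1 = 6 for Weber, 5 for Ivanov — Weber by 6–5.
Weber vs Osei: Weber is ranked higher on 5+1 = 6 ballots, Osei on 5. Weber wins 6–5.
Weber vs Ruiz: 11 to 0, Weber.
Weber vs Okafor: 1+5+1 = 7 for Weber, 4 for Okafor — Weber by 7–4.
Ivanov vs Osei: 7 to 4, Ivanov.
Ivanov vs Ruiz: Ivanov preferred on 1+5+4 = 10 ballots; Ivanov wins 10–1.
Ivanov vs Okafor: 1+5 = 6 for Ivanov, 5 for Okafor — Ivanov by 6–5.
Osei vs Ruiz: Osei preferred on 1+4 = 5 ballots; Ruiz wins 6–5.
Osei vs Okafor: Osei preferred on 1 ballot; Okafor wins 10–1.
Ruiz vs Okafor: 6 to 5, Ruiz.
Weber beats each of Ivanov, Osei, Ruiz, Okafor — Weber is the Condorcet winner.

Weber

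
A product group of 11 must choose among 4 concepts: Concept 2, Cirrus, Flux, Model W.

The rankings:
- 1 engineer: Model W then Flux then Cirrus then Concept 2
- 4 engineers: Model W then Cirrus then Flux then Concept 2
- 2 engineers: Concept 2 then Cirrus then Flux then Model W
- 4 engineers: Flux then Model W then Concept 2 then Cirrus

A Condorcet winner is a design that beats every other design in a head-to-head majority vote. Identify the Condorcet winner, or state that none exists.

Check each pair by majority over 11 ballots:
Concept 2 vs Cirrus: Concept 2 wins 6–5.
Concept 2 vs Flux: Flux wins 9–2.
Concept 2 vs Model W: Model W, 9–2.
Cirrus–Flux: Cirrus 6–5.
Cirrus vs Model W: Model W wins 9–2.
Flux vs Model W: Flux, 6–5.
Each design drops at least one matchup (Concept 2 loses to Flux; Cirrus loses to Concept 2; Flux loses to Cirrus; Model W loses to Flux); the cycle Concept 2 → Cirrus → Flux → Concept 2 rules out a Condorcet winner.

none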